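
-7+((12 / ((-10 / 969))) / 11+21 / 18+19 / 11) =-36239 / 330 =-109.82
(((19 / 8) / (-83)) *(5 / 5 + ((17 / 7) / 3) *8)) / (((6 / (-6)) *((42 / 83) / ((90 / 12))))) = 14915 / 4704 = 3.17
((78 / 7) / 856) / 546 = 1 / 41944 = 0.00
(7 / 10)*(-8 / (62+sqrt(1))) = -4 / 45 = -0.09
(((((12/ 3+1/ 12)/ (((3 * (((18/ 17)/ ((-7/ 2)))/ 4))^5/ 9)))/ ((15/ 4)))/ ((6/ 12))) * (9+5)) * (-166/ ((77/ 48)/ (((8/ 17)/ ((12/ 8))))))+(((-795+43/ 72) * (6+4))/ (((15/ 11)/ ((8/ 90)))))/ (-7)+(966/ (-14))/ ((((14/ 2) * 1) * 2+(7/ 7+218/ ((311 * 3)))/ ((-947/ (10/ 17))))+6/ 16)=4039031745157780019297707/ 272625665502997125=14815302.65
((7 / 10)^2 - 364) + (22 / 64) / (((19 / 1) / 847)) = -5292427 / 15200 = -348.19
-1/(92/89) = -89/92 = -0.97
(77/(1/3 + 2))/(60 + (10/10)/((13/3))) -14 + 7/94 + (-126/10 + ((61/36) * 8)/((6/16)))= 3742849/368010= 10.17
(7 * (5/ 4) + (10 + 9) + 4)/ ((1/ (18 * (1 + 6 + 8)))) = 17145/ 2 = 8572.50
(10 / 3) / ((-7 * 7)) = -0.07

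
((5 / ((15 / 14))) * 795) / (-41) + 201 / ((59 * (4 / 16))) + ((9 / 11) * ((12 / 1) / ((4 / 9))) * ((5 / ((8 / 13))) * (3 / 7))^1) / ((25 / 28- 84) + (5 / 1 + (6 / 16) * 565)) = -5068621337 / 66442673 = -76.29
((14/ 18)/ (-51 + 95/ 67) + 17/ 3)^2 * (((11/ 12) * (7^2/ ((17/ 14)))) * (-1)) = -9790974859687/ 8288801928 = -1181.23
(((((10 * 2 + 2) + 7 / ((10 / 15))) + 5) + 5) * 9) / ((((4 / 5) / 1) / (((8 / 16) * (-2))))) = -478.12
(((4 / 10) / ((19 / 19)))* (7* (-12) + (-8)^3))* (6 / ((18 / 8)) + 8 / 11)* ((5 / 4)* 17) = -567392 / 33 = -17193.70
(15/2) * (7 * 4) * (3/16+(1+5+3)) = 1929.38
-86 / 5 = -17.20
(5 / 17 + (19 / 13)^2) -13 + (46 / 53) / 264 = -212381453 / 20099508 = -10.57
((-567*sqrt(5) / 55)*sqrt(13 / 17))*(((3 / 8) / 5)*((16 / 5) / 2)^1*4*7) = -47628*sqrt(1105) / 23375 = -67.73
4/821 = 0.00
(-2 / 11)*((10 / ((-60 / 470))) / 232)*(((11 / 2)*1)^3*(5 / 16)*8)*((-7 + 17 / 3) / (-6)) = 142175 / 25056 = 5.67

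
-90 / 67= -1.34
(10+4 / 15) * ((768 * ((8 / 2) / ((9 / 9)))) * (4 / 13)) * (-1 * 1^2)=-630784 / 65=-9704.37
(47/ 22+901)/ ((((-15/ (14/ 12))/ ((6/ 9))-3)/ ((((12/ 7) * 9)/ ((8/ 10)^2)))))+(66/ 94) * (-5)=-210869715/ 215072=-980.46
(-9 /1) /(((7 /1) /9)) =-81 /7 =-11.57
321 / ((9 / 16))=1712 / 3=570.67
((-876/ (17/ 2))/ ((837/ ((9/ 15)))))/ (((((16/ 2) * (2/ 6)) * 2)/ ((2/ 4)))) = -73/ 10540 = -0.01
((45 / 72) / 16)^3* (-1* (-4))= 125 / 524288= 0.00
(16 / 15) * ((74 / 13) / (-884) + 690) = 31717624 / 43095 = 735.99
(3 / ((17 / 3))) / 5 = 9 / 85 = 0.11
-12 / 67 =-0.18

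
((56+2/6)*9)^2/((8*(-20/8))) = -257049/20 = -12852.45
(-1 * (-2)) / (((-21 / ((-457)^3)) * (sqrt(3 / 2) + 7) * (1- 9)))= -95443993 / 570 + 95443993 * sqrt(6) / 7980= -138148.72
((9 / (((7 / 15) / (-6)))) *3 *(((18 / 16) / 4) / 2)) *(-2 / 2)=10935 / 224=48.82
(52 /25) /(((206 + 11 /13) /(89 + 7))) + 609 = 41004921 /67225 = 609.97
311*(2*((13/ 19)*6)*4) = 194064/ 19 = 10213.89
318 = 318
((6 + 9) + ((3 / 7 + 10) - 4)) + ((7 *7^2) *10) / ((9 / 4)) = 97390 / 63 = 1545.87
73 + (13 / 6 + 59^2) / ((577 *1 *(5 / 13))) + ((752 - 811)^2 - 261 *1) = 57273517 / 17310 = 3308.70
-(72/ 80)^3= -729/ 1000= -0.73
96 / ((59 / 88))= 8448 / 59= 143.19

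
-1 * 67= -67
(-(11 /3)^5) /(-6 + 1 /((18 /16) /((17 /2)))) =-161051 /378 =-426.06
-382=-382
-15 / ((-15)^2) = -1 / 15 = -0.07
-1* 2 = -2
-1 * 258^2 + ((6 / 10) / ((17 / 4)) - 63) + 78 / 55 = -62294787 / 935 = -66625.44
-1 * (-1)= 1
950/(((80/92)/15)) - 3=32769/2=16384.50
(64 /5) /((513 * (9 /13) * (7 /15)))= 832 /10773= 0.08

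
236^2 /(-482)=-27848 /241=-115.55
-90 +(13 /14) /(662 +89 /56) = -3344438 /37161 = -90.00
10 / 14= 5 / 7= 0.71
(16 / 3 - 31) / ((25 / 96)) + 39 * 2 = -514 / 25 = -20.56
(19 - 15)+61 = 65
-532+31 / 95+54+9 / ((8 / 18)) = -173821 / 380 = -457.42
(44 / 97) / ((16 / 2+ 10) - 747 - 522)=-44 / 121347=-0.00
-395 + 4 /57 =-22511 /57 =-394.93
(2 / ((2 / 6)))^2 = 36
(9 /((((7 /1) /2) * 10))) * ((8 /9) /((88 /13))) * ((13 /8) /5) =169 /15400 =0.01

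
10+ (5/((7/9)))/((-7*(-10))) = 989/98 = 10.09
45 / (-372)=-15 / 124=-0.12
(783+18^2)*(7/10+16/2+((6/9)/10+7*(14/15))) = 169371/10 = 16937.10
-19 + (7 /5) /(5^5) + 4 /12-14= -32.67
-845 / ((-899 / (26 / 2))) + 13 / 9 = 110552 / 8091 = 13.66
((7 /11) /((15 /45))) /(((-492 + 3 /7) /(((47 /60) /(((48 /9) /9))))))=-0.01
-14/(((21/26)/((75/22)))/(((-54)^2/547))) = -1895400/6017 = -315.01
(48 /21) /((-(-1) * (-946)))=-0.00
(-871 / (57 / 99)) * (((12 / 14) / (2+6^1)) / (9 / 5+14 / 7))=-431145 / 10108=-42.65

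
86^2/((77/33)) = 3169.71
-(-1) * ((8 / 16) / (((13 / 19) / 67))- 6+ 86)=3353 / 26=128.96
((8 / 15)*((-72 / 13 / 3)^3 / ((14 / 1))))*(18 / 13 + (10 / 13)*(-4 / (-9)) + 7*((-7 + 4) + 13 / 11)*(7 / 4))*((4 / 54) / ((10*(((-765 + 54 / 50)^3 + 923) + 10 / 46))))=-389240960000 / 4756511012054970645477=-0.00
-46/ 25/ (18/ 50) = -46/ 9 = -5.11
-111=-111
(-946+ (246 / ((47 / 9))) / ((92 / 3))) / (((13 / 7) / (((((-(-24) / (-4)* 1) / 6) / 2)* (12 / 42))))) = 2041931 / 28106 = 72.65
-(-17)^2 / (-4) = 289 / 4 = 72.25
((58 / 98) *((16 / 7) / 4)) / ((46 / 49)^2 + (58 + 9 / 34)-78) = -27608 / 1539127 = -0.02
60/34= 30/17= 1.76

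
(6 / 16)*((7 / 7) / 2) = 3 / 16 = 0.19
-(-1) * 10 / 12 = 5 / 6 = 0.83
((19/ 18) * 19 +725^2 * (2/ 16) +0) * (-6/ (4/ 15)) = -23660345/ 16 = -1478771.56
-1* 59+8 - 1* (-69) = 18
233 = 233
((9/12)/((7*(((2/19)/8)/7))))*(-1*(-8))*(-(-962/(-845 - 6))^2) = -308256/529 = -582.71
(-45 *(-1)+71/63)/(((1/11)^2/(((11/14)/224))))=19.58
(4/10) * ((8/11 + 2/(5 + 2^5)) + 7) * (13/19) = 82342/38665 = 2.13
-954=-954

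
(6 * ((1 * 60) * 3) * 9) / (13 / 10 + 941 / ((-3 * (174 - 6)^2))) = 4115059200 / 545663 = 7541.39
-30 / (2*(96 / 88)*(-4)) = 55 / 16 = 3.44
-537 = -537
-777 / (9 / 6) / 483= -74 / 69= -1.07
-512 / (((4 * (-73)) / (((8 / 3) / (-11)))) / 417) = -142336 / 803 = -177.26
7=7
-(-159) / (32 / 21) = 3339 / 32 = 104.34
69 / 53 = 1.30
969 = 969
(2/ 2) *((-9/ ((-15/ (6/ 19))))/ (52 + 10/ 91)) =819/ 225245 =0.00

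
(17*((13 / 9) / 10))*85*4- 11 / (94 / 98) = 348307 / 423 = 823.42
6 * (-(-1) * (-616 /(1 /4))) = -14784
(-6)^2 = 36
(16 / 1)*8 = 128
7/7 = 1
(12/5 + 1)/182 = 17/910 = 0.02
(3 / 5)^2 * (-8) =-72 / 25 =-2.88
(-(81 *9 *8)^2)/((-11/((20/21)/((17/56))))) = 9700456.04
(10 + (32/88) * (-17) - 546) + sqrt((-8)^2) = -5876/11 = -534.18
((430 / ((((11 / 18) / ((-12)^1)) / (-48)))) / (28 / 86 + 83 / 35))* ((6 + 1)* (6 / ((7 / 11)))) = 4473100800 / 451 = 9918183.59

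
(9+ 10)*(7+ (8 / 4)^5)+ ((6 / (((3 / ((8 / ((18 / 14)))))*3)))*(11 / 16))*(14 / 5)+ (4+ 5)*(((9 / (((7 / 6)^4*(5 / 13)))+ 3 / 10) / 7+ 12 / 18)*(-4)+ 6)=1616587579 / 2268945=712.48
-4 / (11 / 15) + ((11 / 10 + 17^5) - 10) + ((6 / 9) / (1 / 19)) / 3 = 1405648399 / 990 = 1419846.87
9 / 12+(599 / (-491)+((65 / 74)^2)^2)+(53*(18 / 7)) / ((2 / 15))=105358906859721 / 103063861712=1022.27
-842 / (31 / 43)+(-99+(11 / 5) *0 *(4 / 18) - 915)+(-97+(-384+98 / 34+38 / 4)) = -2793683 / 1054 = -2650.55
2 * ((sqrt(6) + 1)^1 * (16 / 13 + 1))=58 / 13 + 58 * sqrt(6) / 13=15.39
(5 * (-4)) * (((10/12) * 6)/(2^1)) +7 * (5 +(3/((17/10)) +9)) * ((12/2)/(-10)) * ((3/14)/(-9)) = -4116/85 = -48.42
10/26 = 5/13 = 0.38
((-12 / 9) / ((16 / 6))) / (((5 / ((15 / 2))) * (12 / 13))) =-13 / 16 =-0.81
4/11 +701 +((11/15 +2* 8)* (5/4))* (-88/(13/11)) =-367277/429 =-856.12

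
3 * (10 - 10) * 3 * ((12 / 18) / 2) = 0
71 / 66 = 1.08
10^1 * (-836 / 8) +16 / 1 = -1029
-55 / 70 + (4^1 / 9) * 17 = 853 / 126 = 6.77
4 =4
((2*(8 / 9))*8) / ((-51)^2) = 128 / 23409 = 0.01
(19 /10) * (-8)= -76 /5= -15.20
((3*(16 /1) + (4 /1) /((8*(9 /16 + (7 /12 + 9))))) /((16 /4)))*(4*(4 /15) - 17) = -93210 /487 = -191.40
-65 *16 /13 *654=-52320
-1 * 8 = -8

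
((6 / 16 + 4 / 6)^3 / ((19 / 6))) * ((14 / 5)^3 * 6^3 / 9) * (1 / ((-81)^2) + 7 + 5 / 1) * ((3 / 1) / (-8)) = -846.23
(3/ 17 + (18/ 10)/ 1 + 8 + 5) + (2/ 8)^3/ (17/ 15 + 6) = 8718779/ 582080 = 14.98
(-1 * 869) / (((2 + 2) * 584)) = -869 / 2336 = -0.37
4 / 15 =0.27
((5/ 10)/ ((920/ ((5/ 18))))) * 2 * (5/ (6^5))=5/ 25754112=0.00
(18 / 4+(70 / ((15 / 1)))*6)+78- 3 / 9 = 110.17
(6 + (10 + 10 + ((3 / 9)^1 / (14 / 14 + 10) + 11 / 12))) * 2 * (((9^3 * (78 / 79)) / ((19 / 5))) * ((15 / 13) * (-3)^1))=-583436925 / 16511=-35336.26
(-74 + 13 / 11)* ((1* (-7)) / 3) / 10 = 1869 / 110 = 16.99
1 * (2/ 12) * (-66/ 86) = -11/ 86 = -0.13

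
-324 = -324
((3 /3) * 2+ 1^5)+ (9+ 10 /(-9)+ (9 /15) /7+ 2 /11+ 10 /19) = 769133 /65835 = 11.68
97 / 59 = 1.64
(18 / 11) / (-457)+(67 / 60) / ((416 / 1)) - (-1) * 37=37.00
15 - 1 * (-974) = 989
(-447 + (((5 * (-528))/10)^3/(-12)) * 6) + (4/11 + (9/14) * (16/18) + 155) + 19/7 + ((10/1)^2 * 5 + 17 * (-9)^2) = 708512470/77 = 9201460.65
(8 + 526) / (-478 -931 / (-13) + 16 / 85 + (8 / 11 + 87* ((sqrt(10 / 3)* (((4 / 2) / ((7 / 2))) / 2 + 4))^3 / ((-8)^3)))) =-1926935400560389739520 / 1404161032679942118977 + 70629447789400500000* sqrt(30) / 1404161032679942118977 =-1.10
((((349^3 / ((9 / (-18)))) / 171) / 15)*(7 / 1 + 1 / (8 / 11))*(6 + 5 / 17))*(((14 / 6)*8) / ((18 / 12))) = -8532826057868 / 392445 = -21742730.98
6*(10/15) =4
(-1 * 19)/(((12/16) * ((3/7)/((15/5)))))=-532/3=-177.33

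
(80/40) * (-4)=-8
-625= -625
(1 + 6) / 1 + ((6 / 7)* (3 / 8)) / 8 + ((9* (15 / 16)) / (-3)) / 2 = 631 / 112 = 5.63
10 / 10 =1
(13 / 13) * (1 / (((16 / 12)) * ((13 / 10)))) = 15 / 26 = 0.58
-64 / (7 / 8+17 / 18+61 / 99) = -16896 / 643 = -26.28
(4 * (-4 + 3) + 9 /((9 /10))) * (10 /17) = 60 /17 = 3.53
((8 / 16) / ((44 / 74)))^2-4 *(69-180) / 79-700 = -106093065 / 152944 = -693.67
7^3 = 343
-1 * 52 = -52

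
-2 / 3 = -0.67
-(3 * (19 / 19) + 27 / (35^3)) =-128652 / 42875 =-3.00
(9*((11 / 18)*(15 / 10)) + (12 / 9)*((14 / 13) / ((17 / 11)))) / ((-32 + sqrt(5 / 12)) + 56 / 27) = -177022296 / 576863261 - 1971783*sqrt(15) / 1153726522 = -0.31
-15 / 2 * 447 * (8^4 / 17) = -13731840 / 17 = -807755.29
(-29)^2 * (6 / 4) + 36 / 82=103479 / 82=1261.94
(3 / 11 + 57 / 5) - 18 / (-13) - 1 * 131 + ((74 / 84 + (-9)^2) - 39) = -2254103 / 30030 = -75.06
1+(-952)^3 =-862801407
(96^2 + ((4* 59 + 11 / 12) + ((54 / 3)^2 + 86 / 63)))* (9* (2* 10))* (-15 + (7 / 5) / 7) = -182345398 / 7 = -26049342.57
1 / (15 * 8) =1 / 120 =0.01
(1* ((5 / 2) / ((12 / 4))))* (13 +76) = 445 / 6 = 74.17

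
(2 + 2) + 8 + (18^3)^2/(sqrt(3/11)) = 12 + 11337408*sqrt(33) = 65128462.51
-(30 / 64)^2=-225 / 1024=-0.22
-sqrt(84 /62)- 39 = -39- sqrt(1302) /31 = -40.16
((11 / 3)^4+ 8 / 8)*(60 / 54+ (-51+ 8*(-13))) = -20389970 / 729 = -27969.78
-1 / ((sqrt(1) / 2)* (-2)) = 1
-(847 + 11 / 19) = -16104 / 19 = -847.58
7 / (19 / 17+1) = 119 / 36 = 3.31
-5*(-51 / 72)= 85 / 24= 3.54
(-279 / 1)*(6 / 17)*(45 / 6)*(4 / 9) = -5580 / 17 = -328.24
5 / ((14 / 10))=25 / 7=3.57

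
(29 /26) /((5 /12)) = 174 /65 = 2.68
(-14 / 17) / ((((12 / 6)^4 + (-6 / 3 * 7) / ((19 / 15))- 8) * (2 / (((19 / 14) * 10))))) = 1805 / 986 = 1.83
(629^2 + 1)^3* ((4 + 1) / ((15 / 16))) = 990893885263188608 / 3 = 330297961754396202.67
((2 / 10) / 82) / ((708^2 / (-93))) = -31 / 68506080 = -0.00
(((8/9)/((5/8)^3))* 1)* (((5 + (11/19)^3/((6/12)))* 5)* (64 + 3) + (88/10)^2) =1322163810304/192909375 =6853.81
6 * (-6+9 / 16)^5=-14952627621 / 524288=-28519.87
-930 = -930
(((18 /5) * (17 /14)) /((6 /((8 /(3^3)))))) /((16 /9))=17 /140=0.12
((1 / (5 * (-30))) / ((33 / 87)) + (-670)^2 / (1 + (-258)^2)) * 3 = 147750923 / 7322150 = 20.18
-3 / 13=-0.23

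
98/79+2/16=863/632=1.37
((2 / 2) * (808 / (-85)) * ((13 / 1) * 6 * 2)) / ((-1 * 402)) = 21008 / 5695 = 3.69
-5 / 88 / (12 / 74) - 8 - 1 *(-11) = 1399 / 528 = 2.65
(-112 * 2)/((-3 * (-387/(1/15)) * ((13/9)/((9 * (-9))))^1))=0.72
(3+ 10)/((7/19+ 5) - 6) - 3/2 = -265/12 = -22.08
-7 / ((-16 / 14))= 49 / 8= 6.12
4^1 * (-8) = -32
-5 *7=-35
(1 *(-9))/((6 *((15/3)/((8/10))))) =-0.24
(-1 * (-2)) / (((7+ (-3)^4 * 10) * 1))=2 / 817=0.00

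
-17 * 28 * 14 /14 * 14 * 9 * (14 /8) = -104958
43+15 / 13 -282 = -3092 / 13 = -237.85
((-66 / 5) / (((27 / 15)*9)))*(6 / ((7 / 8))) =-352 / 63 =-5.59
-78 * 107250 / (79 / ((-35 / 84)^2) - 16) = -52284375 / 2744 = -19054.07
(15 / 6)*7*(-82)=-1435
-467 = -467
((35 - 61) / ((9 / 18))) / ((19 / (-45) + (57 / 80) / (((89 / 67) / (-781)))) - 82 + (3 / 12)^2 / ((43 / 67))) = 71641440 / 690561223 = 0.10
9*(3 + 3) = 54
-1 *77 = -77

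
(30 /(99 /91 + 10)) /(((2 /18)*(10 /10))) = 24570 /1009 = 24.35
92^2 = 8464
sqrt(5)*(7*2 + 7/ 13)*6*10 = 11340*sqrt(5)/ 13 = 1950.54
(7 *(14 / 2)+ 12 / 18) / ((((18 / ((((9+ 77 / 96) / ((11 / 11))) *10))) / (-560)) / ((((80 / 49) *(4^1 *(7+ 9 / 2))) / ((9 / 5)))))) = -32248070000 / 5103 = -6319433.67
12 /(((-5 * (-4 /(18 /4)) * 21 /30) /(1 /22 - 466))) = -276777 /154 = -1797.25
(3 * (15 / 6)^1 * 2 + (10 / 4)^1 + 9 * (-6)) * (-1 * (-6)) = -219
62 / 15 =4.13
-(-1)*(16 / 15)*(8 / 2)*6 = 128 / 5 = 25.60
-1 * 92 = -92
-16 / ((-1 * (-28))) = -4 / 7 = -0.57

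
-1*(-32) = 32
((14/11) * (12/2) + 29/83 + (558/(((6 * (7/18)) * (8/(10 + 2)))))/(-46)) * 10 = 275795/146993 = 1.88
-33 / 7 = -4.71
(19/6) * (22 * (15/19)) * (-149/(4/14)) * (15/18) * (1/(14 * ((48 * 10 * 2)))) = -8195/4608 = -1.78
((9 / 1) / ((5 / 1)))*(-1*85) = -153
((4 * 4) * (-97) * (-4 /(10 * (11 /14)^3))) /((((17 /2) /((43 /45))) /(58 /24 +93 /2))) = 107493543808 /15273225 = 7038.04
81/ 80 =1.01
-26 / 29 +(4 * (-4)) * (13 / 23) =-6630 / 667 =-9.94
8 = 8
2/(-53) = -2/53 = -0.04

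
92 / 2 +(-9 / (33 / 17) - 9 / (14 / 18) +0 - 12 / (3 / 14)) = -2018 / 77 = -26.21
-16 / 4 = -4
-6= -6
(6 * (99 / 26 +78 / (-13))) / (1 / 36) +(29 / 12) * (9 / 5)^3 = -2986389 / 6500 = -459.44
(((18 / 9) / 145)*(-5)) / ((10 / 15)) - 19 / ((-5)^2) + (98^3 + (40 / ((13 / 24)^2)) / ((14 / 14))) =115336148006 / 122525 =941327.47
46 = 46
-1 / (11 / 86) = -7.82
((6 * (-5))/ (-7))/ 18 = 5/ 21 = 0.24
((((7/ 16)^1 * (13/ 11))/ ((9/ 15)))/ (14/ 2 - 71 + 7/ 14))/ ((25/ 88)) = -91/ 1905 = -0.05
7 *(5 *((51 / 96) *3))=55.78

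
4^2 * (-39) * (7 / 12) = -364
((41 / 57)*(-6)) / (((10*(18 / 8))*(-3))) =164 / 2565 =0.06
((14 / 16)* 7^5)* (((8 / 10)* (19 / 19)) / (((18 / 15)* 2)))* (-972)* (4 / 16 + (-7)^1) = 257298363 / 8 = 32162295.38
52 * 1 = 52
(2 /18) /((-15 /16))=-16 /135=-0.12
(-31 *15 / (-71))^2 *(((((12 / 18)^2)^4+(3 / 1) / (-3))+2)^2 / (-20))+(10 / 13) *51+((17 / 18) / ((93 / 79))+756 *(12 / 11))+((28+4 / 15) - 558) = 711229966630825189 / 2137676536993140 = 332.71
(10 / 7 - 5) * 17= -425 / 7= -60.71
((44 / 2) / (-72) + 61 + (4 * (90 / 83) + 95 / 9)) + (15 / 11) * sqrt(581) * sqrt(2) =15 * sqrt(1162) / 11 + 25095 / 332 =122.07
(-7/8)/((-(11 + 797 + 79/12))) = 0.00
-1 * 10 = -10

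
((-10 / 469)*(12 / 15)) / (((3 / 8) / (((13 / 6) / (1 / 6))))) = -832 / 1407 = -0.59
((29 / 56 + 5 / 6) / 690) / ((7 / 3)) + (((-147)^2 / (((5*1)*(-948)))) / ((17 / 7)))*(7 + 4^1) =-7500524783 / 363254640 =-20.65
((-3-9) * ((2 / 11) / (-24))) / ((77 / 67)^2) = 4489 / 65219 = 0.07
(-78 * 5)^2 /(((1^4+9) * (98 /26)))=197730 /49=4035.31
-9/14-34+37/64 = -15261/448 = -34.06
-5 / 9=-0.56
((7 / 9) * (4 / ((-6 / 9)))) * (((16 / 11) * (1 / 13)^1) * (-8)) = 1792 / 429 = 4.18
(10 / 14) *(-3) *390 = -835.71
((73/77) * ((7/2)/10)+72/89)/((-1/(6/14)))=-0.49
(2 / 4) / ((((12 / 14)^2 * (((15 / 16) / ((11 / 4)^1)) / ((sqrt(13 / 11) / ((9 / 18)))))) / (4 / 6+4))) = 686 * sqrt(143) / 405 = 20.26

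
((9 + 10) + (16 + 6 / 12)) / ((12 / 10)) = 355 / 12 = 29.58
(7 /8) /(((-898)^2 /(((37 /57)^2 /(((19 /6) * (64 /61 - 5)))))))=-584563 /15996013604112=-0.00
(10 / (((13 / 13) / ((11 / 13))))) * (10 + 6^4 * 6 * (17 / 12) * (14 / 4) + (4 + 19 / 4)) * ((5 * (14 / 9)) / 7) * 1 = 14144075 / 39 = 362668.59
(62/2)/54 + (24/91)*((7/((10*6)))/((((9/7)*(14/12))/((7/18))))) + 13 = 5297/390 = 13.58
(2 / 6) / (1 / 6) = 2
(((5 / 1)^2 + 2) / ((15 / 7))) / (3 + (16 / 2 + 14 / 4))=0.87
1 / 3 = 0.33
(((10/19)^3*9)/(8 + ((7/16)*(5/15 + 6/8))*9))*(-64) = -7372800/1076863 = -6.85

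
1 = 1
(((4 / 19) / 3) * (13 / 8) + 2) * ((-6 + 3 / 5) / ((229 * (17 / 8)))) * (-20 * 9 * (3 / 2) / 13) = 468504 / 961571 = 0.49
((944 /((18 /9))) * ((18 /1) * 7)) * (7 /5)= 416304 /5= 83260.80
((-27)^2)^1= 729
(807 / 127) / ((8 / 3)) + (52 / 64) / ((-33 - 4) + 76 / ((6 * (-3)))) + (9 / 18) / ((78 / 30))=25044479 / 9800336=2.56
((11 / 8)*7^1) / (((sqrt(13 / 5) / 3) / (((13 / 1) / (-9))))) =-77*sqrt(65) / 24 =-25.87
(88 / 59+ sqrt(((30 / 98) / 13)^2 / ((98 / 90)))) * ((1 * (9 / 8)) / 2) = 405 * sqrt(5) / 71344+ 99 / 118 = 0.85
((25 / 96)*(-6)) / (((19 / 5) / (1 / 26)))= -125 / 7904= -0.02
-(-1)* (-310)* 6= -1860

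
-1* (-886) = 886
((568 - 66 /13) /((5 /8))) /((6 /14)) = 409808 /195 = 2101.58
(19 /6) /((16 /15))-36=-1057 /32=-33.03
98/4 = 49/2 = 24.50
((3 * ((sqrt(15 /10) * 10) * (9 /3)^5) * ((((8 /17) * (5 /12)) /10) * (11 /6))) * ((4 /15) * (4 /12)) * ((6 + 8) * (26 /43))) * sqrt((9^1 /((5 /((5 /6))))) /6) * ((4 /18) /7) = 1144 * sqrt(6) /731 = 3.83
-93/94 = -0.99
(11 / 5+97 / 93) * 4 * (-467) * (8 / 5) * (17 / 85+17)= -1938057472 / 11625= -166714.62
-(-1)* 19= 19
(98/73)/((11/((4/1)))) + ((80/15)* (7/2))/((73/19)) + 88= 224872/2409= 93.35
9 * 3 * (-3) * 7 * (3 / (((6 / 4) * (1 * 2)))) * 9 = -5103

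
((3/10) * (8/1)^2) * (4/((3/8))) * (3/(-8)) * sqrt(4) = -768/5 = -153.60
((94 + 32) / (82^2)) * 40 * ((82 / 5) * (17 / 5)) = 8568 / 205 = 41.80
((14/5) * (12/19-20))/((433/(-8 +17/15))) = 530656/617025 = 0.86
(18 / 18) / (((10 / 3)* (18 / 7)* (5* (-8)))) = -7 / 2400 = -0.00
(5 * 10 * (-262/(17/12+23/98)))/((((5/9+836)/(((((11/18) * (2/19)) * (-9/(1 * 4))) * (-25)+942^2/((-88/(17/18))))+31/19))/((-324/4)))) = -587929031310600/80417249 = -7310981.64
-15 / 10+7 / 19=-1.13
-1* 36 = -36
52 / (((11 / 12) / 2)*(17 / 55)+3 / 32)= 24960 / 113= 220.88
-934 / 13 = -71.85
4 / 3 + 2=10 / 3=3.33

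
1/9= 0.11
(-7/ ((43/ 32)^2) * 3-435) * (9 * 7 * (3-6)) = 156079791/ 1849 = 84413.08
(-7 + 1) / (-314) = 3 / 157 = 0.02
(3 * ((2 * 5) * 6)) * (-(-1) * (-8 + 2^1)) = -1080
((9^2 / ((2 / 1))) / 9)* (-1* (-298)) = 1341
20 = 20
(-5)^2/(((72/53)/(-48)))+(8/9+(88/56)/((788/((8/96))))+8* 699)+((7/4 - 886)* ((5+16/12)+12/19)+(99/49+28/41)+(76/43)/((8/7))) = -67278135569581/46561901904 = -1444.92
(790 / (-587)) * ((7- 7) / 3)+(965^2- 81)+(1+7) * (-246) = 929176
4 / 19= 0.21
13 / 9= 1.44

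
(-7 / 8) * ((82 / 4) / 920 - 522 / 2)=3361393 / 14720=228.36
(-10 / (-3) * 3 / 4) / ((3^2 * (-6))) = -5 / 108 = -0.05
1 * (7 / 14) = 1 / 2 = 0.50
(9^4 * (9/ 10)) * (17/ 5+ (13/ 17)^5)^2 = 19949403606186134322/ 251999237556125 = 79164.54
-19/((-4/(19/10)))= 361/40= 9.02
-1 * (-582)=582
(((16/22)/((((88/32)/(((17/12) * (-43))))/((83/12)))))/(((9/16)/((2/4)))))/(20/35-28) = 424711/117612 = 3.61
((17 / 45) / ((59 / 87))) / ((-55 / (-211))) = 104023 / 48675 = 2.14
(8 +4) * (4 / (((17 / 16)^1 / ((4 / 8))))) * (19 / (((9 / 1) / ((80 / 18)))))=97280 / 459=211.94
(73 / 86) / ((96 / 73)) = 5329 / 8256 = 0.65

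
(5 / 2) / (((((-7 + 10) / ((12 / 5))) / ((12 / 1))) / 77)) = 1848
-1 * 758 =-758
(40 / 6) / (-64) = -0.10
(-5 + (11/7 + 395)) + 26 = 2923/7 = 417.57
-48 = -48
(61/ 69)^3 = 226981/ 328509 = 0.69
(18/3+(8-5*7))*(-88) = 1848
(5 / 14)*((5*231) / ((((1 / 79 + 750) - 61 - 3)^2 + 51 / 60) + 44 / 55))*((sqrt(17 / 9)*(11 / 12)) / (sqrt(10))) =18879025*sqrt(170) / 704905997436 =0.00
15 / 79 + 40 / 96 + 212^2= 42607487 / 948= 44944.61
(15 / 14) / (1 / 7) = 15 / 2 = 7.50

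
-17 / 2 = -8.50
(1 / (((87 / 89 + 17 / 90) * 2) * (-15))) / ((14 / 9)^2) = -21627 / 1831228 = -0.01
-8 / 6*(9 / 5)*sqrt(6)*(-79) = 948*sqrt(6) / 5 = 464.42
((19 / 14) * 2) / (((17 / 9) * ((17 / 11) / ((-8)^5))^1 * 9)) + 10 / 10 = -6846489 / 2023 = -3384.32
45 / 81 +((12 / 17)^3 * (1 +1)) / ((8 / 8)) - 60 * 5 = -13209431 / 44217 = -298.74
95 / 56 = 1.70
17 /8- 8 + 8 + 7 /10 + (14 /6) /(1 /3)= 393 /40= 9.82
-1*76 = -76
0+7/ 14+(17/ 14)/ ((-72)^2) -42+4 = -2721583/ 72576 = -37.50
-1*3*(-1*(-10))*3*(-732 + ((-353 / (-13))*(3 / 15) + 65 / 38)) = 16113609 / 247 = 65237.28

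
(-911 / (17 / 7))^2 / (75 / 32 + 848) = 1301316128 / 7863979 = 165.48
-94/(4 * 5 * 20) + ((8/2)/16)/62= -179/775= -0.23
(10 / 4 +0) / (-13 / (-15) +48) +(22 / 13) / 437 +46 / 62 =205760095 / 258178726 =0.80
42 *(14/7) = 84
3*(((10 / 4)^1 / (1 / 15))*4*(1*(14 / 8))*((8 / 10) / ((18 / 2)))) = 70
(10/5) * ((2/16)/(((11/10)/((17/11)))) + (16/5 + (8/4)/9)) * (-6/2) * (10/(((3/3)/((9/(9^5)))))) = -0.03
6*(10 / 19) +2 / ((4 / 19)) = 481 / 38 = 12.66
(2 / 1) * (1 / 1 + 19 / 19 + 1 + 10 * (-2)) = -34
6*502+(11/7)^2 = 147709/49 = 3014.47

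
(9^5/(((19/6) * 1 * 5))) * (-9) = -3188646/95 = -33564.69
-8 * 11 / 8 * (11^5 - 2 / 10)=-8857794 / 5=-1771558.80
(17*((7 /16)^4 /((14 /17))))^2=9826162129 /17179869184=0.57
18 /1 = 18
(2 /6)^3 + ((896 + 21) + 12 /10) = 123962 /135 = 918.24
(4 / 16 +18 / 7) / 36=79 / 1008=0.08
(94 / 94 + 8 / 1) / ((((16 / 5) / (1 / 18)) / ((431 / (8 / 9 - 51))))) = -19395 / 14432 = -1.34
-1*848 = -848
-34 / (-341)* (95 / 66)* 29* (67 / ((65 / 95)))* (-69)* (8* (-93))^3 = 18217294410677760 / 1573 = 11581242473412.43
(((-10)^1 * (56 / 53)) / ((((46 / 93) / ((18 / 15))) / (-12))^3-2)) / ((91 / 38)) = 114085363783680 / 51714742387451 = 2.21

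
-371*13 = -4823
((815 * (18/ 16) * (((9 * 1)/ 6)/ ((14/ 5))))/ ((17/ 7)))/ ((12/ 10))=183375/ 1088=168.54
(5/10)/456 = 1/912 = 0.00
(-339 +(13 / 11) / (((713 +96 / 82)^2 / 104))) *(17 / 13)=-443.31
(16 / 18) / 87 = 8 / 783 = 0.01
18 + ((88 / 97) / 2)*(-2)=1658 / 97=17.09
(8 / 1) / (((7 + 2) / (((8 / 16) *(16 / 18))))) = 32 / 81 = 0.40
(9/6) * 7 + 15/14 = 81/7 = 11.57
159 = 159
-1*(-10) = 10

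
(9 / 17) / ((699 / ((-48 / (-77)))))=144 / 304997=0.00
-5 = -5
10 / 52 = 5 / 26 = 0.19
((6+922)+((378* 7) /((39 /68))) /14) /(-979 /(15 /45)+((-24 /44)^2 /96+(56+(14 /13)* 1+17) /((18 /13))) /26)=-31649728 /73866625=-0.43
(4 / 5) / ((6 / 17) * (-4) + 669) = 68 / 56745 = 0.00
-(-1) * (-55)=-55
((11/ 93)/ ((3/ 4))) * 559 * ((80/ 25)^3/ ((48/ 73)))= 459650048/ 104625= 4393.31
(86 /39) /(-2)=-43 /39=-1.10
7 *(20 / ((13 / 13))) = 140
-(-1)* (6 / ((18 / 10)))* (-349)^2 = 1218010 / 3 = 406003.33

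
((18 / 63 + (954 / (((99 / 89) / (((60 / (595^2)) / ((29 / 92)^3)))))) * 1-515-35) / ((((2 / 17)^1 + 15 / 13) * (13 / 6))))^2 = 3859347416170904490760724736 / 98586173197245067867225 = 39146.94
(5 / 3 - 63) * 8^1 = -1472 / 3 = -490.67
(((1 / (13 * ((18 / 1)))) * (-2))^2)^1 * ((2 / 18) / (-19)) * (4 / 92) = -1 / 53838837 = -0.00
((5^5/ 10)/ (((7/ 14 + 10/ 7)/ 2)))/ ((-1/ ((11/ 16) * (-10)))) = 240625/ 108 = 2228.01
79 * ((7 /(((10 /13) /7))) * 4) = 100646 /5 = 20129.20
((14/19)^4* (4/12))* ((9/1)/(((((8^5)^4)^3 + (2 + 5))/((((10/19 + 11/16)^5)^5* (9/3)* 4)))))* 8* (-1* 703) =-11981068399340403532931595510828374997783629764476097100058130495770717/2422309607023430000519640620084034379744716669303234540518707881996747063672639053690211666226087473584525389273759744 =-0.00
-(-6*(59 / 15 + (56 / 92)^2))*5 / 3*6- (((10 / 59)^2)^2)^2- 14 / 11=219546449280709723398 / 854406316419543899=256.96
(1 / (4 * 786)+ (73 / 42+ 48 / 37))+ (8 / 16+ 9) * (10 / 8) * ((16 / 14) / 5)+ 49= 14860901 / 271432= 54.75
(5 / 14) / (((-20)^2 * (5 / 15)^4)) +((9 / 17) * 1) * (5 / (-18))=-1423 / 19040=-0.07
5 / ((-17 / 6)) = -30 / 17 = -1.76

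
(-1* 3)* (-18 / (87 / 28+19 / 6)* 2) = 9072 / 527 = 17.21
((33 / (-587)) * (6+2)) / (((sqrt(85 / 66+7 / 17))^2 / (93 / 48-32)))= 8904753 / 1119409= 7.95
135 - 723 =-588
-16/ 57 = -0.28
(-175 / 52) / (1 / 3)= -525 / 52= -10.10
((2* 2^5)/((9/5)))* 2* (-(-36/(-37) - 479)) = 11319680/333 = 33993.03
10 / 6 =5 / 3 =1.67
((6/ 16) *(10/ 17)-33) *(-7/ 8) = 28.68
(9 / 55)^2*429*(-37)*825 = -350649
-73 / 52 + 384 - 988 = -31481 / 52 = -605.40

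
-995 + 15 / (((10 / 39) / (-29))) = -2691.50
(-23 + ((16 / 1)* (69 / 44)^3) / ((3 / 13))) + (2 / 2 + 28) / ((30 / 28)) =271.45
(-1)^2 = 1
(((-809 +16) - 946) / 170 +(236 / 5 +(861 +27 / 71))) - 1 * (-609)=3638745 / 2414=1507.35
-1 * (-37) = 37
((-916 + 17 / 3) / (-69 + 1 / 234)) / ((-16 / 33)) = -3514797 / 129160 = -27.21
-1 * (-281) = 281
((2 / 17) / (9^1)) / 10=1 / 765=0.00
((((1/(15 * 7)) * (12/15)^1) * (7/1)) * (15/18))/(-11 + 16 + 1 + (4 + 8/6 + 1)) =2/555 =0.00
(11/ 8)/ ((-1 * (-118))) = 11/ 944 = 0.01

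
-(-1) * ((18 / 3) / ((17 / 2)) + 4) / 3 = 80 / 51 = 1.57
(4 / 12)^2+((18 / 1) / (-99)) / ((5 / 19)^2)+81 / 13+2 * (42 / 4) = 795251 / 32175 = 24.72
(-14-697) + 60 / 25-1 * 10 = -718.60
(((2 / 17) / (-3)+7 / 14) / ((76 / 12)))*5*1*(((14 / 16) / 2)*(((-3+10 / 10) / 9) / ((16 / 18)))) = -1645 / 41344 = -0.04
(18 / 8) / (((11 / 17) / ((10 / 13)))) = 765 / 286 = 2.67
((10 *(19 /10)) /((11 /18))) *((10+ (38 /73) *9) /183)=122208 /48983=2.49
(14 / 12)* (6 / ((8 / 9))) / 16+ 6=831 / 128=6.49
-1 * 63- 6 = -69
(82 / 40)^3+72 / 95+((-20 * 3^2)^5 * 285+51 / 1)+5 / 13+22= -106412911487836470913 / 1976000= -53852687999917.24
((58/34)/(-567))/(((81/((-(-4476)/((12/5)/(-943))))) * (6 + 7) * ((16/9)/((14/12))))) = 51002155/15466464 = 3.30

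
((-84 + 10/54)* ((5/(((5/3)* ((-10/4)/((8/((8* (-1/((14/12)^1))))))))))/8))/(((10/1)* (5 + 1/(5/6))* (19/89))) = -45479/41040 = -1.11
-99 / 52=-1.90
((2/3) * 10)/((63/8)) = 160/189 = 0.85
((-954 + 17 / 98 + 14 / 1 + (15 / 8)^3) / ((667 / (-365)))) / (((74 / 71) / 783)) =16382188267065 / 42699776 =383659.82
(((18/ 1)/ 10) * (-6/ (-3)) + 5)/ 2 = 43/ 10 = 4.30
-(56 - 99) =43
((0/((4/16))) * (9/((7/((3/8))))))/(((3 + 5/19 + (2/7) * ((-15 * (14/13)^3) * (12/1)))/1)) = 0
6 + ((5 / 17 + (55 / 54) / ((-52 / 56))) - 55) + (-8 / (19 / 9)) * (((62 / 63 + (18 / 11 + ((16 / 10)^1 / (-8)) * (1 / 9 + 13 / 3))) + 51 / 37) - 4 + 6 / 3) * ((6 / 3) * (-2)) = -10651814479 / 322999677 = -32.98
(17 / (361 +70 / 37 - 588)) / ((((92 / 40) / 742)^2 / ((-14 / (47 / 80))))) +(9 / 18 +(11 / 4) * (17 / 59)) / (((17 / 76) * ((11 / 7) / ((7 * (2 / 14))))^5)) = 187297.29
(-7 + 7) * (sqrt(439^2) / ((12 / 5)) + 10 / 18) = 0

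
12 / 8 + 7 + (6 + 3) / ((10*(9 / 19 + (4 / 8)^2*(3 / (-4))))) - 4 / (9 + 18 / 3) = 9899 / 870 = 11.38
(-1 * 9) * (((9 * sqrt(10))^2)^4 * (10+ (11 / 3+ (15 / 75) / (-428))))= -5665185240565500 / 107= -52945656453883.18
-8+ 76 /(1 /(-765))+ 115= -58033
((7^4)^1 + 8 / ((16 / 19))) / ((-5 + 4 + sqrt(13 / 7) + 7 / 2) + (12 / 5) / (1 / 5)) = 326221 / 1945 - 3214 *sqrt(91) / 1945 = 151.96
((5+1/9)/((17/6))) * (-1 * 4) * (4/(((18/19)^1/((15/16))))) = -4370/153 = -28.56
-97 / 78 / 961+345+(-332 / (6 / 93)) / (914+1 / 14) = 325535431009 / 959237526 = 339.37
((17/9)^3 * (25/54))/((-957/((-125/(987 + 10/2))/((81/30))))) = 76765625/504520324704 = 0.00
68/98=34/49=0.69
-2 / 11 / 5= -2 / 55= -0.04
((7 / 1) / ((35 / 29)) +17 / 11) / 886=202 / 24365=0.01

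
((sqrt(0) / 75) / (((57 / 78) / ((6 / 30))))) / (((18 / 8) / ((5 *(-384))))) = 0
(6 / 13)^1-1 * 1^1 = -7 / 13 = -0.54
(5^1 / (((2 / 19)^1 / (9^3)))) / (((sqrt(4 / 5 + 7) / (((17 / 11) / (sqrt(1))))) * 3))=130815 * sqrt(195) / 286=6387.18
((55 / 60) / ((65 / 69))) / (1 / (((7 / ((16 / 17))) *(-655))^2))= 307416405065 / 13312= 23093179.47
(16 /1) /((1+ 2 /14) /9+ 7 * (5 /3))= 1008 /743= 1.36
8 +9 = 17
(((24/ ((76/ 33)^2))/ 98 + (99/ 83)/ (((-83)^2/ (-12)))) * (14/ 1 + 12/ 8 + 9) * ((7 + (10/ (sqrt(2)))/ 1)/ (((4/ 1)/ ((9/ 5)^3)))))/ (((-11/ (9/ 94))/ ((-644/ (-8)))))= -171313179584211 * sqrt(2)/ 31044832092800 - 1199192257089477/ 155224160464000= -15.53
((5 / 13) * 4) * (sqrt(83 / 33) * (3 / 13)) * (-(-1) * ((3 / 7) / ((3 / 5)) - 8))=-1020 * sqrt(2739) / 13013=-4.10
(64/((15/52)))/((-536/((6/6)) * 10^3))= -0.00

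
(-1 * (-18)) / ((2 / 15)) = 135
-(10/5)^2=-4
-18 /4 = -9 /2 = -4.50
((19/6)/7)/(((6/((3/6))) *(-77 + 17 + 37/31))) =-0.00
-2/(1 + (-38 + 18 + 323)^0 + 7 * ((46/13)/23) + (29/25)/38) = -24700/38377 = -0.64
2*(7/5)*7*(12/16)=147/10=14.70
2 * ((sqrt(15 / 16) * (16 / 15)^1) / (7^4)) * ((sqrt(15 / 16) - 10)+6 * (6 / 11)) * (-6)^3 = -432 / 2401+42624 * sqrt(15) / 132055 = 1.07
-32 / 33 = -0.97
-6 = -6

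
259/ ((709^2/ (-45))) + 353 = 177434738/ 502681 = 352.98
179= 179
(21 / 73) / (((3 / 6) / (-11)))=-6.33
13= 13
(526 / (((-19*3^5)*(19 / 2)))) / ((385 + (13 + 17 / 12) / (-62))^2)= -64702208 / 798754907681883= -0.00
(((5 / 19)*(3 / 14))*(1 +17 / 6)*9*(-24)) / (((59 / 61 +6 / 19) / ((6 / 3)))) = -757620 / 10409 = -72.79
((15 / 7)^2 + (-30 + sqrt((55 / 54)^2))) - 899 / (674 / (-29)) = 6371819 / 445851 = 14.29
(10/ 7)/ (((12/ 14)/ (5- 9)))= -20/ 3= -6.67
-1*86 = -86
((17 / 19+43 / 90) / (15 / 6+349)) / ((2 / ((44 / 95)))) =51634 / 57101175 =0.00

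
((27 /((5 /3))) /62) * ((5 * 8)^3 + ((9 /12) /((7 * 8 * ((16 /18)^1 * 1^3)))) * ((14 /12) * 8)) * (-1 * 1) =-331776729 /19840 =-16722.62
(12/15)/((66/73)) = 146/165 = 0.88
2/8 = 1/4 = 0.25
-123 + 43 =-80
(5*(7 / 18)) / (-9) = -35 / 162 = -0.22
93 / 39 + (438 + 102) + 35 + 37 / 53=398299 / 689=578.08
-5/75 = -1/15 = -0.07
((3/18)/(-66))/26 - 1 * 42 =-42.00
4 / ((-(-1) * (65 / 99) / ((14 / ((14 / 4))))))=1584 / 65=24.37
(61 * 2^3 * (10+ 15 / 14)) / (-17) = -37820 / 119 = -317.82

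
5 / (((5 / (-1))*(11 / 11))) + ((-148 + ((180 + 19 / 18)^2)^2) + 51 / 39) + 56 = 1466495575779901 / 1364688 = 1074601356.34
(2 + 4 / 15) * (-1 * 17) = -578 / 15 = -38.53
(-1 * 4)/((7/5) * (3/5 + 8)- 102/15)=-100/131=-0.76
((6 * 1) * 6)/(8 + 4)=3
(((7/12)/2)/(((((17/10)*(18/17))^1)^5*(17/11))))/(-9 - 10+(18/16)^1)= -21875/39149487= -0.00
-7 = -7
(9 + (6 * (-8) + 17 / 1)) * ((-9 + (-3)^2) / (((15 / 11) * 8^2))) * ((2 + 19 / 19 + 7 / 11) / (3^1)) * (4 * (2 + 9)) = 0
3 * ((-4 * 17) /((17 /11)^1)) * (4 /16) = -33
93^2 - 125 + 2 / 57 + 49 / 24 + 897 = 4296923 / 456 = 9423.08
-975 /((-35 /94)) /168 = 3055 /196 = 15.59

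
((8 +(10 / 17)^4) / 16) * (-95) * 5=-40266225 / 167042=-241.05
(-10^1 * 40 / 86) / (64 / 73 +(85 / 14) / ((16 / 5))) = -3270400 / 1950523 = -1.68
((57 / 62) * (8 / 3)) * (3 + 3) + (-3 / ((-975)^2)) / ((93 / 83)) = 433484917 / 29469375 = 14.71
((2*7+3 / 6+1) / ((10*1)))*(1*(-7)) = -217 / 20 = -10.85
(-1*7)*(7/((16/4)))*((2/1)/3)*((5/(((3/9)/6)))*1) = -735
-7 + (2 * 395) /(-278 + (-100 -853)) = -9407 /1231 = -7.64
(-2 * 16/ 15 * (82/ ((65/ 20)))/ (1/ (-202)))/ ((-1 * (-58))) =1060096/ 5655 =187.46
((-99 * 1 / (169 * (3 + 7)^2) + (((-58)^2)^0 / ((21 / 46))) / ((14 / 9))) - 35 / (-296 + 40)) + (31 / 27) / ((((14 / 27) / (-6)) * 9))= 9990233 / 158995200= 0.06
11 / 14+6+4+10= 291 / 14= 20.79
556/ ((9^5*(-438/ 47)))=-13066/ 12931731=-0.00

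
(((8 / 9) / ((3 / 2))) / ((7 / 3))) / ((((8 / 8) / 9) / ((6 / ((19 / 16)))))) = 1536 / 133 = 11.55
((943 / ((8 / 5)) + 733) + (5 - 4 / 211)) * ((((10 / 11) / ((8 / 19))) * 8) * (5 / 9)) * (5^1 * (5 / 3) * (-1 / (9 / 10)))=-14781584375 / 125334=-117937.55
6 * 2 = 12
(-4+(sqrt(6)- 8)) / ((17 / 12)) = -144 / 17+12 * sqrt(6) / 17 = -6.74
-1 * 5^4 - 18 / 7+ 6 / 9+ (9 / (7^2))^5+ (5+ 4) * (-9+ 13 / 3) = -566846940382 / 847425747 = -668.90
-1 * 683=-683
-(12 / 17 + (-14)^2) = -3344 / 17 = -196.71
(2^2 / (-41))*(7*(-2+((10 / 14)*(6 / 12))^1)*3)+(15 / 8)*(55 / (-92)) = 67743 / 30176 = 2.24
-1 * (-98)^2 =-9604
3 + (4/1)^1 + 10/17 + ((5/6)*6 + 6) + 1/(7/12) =20.30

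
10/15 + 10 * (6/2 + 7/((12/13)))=213/2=106.50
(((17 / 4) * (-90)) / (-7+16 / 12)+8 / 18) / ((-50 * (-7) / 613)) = 749699 / 6300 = 119.00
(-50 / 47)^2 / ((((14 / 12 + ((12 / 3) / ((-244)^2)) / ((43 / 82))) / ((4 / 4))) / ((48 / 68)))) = 1800033750 / 2629047977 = 0.68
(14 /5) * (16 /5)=224 /25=8.96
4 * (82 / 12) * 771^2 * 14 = 227472756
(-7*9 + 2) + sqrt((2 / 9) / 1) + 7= -54 + sqrt(2) / 3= -53.53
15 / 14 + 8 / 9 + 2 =499 / 126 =3.96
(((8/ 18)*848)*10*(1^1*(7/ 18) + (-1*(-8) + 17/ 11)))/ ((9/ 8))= 266882560/ 8019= 33281.28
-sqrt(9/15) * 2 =-2 * sqrt(15)/5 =-1.55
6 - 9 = -3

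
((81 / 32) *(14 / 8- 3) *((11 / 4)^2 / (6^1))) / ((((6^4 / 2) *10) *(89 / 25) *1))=-3025 / 17498112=-0.00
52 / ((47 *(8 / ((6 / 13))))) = 3 / 47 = 0.06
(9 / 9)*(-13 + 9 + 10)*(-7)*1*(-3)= 126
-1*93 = -93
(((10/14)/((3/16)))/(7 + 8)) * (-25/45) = -80/567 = -0.14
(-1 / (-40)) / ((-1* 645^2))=-1 / 16641000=-0.00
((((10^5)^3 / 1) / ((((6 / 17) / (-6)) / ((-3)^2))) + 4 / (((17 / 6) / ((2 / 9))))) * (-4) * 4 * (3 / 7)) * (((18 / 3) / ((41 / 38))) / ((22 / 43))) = 87429270857142856963584 / 7667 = 11403322141273360762.17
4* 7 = 28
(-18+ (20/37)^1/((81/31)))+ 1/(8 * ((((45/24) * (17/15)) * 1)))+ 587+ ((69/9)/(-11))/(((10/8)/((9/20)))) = 7972451969/14010975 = 569.01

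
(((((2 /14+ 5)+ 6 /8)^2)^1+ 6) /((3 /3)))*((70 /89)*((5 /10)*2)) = 159645 /4984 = 32.03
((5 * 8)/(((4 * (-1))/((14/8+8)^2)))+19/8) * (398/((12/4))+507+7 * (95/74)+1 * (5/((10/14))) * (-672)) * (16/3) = 6829577182/333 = 20509240.79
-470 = -470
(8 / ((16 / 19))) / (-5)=-1.90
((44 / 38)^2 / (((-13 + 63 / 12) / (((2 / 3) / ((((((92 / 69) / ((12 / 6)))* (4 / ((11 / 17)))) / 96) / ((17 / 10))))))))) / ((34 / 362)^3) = -1515357172032 / 274906915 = -5512.26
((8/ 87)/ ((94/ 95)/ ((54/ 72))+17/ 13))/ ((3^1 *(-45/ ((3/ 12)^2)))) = -247/ 15241878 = -0.00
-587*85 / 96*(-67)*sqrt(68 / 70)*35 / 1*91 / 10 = 60841963*sqrt(1190) / 192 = 10931392.03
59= 59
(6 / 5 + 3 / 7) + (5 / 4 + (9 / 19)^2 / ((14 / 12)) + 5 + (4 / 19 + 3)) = 570163 / 50540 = 11.28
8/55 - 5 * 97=-26667/55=-484.85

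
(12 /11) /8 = 3 /22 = 0.14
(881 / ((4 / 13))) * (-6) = -17179.50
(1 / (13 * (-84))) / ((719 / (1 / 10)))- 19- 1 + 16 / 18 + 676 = 15472649917 / 23554440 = 656.89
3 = 3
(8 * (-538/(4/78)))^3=-591181209994752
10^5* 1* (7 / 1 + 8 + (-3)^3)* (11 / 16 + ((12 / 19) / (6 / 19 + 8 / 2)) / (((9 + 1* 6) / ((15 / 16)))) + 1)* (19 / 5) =-317205000 / 41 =-7736707.32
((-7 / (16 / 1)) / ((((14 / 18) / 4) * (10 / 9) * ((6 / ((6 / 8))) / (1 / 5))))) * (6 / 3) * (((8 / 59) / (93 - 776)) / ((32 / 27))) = 2187 / 128950400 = 0.00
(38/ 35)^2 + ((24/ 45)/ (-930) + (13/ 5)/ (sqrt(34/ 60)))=80536/ 68355 + 13 * sqrt(510)/ 85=4.63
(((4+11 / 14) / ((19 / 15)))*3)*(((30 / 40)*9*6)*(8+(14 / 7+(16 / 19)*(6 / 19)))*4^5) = 231695562240 / 48013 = 4825683.92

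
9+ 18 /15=51 /5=10.20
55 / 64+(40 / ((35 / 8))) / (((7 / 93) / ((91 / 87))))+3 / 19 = 31614183 / 246848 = 128.07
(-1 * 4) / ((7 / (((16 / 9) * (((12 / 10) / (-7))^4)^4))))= -20061226008576 / 35496599424317474365234375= -0.00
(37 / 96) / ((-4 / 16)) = -37 / 24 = -1.54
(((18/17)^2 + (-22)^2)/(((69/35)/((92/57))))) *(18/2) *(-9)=-176652000/5491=-32171.19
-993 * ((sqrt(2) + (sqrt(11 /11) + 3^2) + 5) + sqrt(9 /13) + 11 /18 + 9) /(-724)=36.84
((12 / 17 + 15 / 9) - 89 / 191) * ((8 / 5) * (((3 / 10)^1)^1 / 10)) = 37144 / 405875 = 0.09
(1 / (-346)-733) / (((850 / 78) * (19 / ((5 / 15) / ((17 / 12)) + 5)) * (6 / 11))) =-3227809013 / 94994300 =-33.98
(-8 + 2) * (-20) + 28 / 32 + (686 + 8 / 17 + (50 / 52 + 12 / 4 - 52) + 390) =2031975 / 1768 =1149.31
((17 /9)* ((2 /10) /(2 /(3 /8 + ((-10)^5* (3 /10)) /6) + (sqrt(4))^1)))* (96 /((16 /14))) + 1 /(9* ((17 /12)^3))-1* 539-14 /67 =-103324695258739 /197448286785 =-523.30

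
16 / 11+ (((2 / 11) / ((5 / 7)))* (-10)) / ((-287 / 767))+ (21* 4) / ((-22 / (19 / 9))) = 266 / 1353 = 0.20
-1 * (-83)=83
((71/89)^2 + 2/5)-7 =-236188/39605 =-5.96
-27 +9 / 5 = -126 / 5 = -25.20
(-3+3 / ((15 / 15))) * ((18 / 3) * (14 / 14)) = 0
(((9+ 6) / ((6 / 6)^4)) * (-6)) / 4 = -45 / 2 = -22.50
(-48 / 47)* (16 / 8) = -96 / 47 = -2.04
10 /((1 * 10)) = 1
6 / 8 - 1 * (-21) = 87 / 4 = 21.75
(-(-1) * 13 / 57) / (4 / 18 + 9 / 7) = 273 / 1805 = 0.15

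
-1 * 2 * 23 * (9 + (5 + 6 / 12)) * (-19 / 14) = 12673 / 14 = 905.21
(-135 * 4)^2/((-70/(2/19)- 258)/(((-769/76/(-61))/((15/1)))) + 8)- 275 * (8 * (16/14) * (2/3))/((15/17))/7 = -274.88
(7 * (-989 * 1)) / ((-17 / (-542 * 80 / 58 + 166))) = -236842.43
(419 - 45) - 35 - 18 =321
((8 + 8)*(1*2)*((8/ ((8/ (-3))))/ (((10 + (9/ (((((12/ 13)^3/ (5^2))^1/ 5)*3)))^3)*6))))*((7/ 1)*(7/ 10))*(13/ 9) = -108206751744/ 103559573744601925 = -0.00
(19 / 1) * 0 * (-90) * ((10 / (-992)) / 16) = 0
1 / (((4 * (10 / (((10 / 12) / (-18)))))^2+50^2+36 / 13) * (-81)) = -13 / 788695704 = -0.00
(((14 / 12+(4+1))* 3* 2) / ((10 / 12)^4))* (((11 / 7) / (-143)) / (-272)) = 2997 / 966875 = 0.00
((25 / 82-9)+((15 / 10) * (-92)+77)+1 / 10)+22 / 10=-13816 / 205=-67.40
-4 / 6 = -2 / 3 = -0.67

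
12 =12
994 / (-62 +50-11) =-43.22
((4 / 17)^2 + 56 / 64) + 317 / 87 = 4.57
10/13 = 0.77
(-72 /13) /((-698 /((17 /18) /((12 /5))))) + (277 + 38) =8575015 /27222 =315.00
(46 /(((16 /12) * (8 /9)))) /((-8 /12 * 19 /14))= -13041 /304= -42.90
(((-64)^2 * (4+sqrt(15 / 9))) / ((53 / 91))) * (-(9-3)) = -8945664 / 53-745472 * sqrt(15) / 53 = -223261.60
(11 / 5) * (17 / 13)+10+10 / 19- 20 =-8147 / 1235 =-6.60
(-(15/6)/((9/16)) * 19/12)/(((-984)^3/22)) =1045/6431156352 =0.00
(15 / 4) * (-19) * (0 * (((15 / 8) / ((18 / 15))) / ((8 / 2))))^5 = 0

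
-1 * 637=-637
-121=-121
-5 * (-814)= 4070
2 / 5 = 0.40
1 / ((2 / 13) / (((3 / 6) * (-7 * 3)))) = -273 / 4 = -68.25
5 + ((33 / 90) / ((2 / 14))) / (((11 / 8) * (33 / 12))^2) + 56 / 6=96583 / 6655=14.51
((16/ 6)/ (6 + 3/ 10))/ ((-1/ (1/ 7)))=-80/ 1323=-0.06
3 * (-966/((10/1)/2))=-2898/5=-579.60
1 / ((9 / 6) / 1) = 2 / 3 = 0.67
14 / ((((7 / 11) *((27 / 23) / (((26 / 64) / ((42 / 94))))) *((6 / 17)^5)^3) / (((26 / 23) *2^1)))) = 250098489279567135281789 / 1066379545018368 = 234530463.80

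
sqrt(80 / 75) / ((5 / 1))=4*sqrt(15) / 75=0.21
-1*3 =-3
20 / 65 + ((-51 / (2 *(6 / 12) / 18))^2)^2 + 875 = 9232388633667 / 13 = 710183741051.31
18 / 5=3.60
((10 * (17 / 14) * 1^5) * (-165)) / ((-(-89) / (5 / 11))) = -6375 / 623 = -10.23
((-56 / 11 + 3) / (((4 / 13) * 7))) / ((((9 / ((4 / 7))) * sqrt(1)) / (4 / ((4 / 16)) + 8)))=-2392 / 1617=-1.48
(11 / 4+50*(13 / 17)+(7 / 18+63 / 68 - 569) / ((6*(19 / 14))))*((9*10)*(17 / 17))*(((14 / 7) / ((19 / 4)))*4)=-80178400 / 18411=-4354.92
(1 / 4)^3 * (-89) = -89 / 64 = -1.39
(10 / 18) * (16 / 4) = 20 / 9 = 2.22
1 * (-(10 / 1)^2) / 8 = -25 / 2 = -12.50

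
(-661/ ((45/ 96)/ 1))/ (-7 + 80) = -21152/ 1095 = -19.32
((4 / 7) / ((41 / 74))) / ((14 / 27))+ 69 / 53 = 350409 / 106477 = 3.29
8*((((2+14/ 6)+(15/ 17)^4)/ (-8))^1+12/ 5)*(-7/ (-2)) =49.91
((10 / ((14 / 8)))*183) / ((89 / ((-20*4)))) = -585600 / 623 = -939.97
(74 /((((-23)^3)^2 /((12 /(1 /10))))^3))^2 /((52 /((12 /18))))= 2725208064000000 /136818696640264175665404072564353207561219169970093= 0.00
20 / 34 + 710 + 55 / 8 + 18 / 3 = 98391 / 136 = 723.46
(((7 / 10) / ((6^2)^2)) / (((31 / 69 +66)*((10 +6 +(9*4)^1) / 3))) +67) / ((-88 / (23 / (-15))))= 75580502929 / 64741248000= 1.17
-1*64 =-64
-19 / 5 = -3.80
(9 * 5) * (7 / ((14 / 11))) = 495 / 2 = 247.50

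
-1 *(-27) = 27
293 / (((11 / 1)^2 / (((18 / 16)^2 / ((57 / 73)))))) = 577503 / 147136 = 3.92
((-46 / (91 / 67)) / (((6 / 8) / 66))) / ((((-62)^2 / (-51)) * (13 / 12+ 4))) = 41496048 / 5334511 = 7.78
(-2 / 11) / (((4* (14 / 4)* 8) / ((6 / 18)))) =-0.00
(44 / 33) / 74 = 2 / 111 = 0.02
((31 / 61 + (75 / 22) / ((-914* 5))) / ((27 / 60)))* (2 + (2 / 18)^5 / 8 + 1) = 3.38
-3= -3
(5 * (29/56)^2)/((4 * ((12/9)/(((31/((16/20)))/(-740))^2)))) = 12123015/17584881664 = 0.00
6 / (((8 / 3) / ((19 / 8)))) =171 / 32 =5.34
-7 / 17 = -0.41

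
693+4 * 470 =2573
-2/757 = -0.00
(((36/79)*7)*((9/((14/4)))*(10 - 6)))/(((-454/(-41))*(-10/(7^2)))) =-1301832/89665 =-14.52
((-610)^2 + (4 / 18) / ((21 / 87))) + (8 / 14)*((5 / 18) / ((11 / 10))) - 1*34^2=28562770 / 77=370945.06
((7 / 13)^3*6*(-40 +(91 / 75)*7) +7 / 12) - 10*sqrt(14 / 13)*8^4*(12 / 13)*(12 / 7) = -5898240*sqrt(182) / 1183 - 19067741 / 659100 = -67291.49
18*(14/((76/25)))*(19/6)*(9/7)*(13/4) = 8775/8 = 1096.88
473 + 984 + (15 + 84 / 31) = 45716 / 31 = 1474.71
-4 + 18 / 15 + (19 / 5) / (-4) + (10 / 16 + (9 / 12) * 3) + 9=65 / 8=8.12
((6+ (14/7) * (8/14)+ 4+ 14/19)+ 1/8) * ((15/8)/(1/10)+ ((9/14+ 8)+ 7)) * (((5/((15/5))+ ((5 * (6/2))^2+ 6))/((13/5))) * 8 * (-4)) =-1182307.21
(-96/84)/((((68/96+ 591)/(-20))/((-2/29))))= -7680/2882803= -0.00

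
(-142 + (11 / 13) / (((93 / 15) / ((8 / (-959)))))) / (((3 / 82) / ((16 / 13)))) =-72002788288 / 15072603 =-4777.06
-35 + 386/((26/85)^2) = 1382595/338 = 4090.52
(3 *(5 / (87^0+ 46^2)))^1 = 0.01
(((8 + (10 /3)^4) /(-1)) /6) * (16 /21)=-85184 /5103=-16.69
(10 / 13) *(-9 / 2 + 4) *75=-375 / 13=-28.85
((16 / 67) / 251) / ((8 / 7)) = 14 / 16817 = 0.00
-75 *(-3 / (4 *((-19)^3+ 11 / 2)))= -0.01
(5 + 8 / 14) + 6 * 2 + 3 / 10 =1251 / 70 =17.87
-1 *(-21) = 21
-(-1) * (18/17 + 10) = 188/17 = 11.06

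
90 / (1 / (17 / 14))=109.29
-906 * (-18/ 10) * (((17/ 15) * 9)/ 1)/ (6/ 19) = 52674.84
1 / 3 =0.33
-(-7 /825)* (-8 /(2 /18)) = -168 /275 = -0.61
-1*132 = -132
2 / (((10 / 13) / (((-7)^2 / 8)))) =637 / 40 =15.92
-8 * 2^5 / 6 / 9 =-128 / 27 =-4.74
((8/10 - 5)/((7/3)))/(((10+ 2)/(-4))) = 3/5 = 0.60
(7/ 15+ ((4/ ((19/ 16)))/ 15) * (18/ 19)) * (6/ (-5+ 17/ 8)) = -58864/ 41515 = -1.42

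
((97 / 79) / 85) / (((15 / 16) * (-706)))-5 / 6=-19753809 / 23703950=-0.83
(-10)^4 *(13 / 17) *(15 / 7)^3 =438750000 / 5831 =75244.38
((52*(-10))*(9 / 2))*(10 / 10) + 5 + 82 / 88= -102699 / 44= -2334.07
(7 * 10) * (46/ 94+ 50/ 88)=76545/ 1034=74.03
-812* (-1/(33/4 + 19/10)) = 80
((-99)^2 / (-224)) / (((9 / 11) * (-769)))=11979 / 172256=0.07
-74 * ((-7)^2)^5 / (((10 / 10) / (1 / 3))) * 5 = -104515842130 / 3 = -34838614043.33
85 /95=17 /19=0.89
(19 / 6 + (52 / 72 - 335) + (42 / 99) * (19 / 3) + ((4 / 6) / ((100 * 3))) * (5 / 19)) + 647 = 5992421 / 18810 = 318.58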